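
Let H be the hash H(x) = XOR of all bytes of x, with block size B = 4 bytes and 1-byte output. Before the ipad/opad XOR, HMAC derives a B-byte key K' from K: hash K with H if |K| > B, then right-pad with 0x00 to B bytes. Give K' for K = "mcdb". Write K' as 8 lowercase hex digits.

Key "mcdb" = 6d 63 64 62 is exactly B = 4 bytes: K' = 6d 63 64 62.

6d636462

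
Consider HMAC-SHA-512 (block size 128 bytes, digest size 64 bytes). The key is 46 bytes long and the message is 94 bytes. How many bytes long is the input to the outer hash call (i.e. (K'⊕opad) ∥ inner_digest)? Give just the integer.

192

Key is 46 ≤ 128 bytes, zero-padded: |K'| = 128.
Outer input = (K'⊕opad) ∥ H(inner) → 128 + 64 = 192 bytes.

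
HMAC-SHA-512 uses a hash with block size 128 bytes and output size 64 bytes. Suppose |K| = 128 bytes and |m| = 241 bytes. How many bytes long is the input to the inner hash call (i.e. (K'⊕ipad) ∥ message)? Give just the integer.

369

Key is 128 ≤ 128 bytes, zero-padded: |K'| = 128.
Inner input = (K'⊕ipad) ∥ m → 128 + 241 = 369 bytes.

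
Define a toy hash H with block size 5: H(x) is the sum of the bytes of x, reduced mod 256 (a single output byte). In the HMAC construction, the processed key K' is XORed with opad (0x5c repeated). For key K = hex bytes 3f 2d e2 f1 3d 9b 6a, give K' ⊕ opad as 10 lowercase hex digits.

Key hex bytes 3f 2d e2 f1 3d 9b 6a is 7 bytes > B = 5, so hash it first: H(key) = 81, then zero-pad to 5 bytes: K' = 81 00 00 00 00.
XOR each byte with 0x5c: 81⊕5c=dd, 00⊕5c=5c, 00⊕5c=5c, 00⊕5c=5c, 00⊕5c=5c.

dd5c5c5c5c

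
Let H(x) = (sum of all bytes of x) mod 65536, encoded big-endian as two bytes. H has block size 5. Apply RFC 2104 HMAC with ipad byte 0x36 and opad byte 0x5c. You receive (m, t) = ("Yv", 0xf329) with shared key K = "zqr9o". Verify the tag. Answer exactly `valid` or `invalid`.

invalid

Key "zqr9o" = 7a 71 72 39 6f is exactly B = 5 bytes: K' = 7a 71 72 39 6f.
K' ⊕ ipad = 4c 47 44 0f 59; K' ⊕ opad = 26 2d 2e 65 33.
Inner hash: sum = 76+71+68+15+89+89+118 = 526 → 02 0e.
Outer hash (recomputed tag): sum = 38+45+46+101+51+2+14 = 297 → 01 29.
Recomputed tag = 0129; claimed = f329 → mismatch.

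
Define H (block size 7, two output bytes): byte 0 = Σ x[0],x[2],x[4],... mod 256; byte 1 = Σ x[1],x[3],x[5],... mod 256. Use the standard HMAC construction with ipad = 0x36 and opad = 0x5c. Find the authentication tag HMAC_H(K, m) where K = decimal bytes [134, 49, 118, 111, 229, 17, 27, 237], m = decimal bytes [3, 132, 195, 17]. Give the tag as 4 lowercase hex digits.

Key decimal bytes [134, 49, 118, 111, 229, 17, 27, 237] = 86 31 76 6f e5 11 1b ed is 8 bytes > B = 7, so hash it first: H(key) = fc 9e, then zero-pad to 7 bytes: K' = fc 9e 00 00 00 00 00.
K' ⊕ ipad = ca a8 36 36 36 36 36.  K' ⊕ opad = a0 c2 5c 5c 5c 5c 5c.
Inner input = (K'⊕ipad) ∥ m = ca a8 36 36 36 36 36 ∥ 03 84 c3 11.
Inner hash: even-index sum = 513 mod 256 = 1; odd-index sum = 474 mod 256 = 218 → 01 da.
Outer input = (K'⊕opad) ∥ inner = a0 c2 5c 5c 5c 5c 5c ∥ 01 da.
Outer hash (tag): even-index sum = 654 mod 256 = 142; odd-index sum = 379 mod 256 = 123 → 8e 7b.

8e7b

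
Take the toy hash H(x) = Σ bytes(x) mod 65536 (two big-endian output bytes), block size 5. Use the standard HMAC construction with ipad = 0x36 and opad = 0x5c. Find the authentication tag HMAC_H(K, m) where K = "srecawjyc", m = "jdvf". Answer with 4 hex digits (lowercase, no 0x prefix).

028b

Key "srecawjyc" = 73 72 65 63 61 77 6a 79 63 is 9 bytes > B = 5, so hash it first: H(key) = 03 cb, then zero-pad to 5 bytes: K' = 03 cb 00 00 00.
K' ⊕ ipad = 35 fd 36 36 36.  K' ⊕ opad = 5f 97 5c 5c 5c.
Inner input = (K'⊕ipad) ∥ m = 35 fd 36 36 36 ∥ 6a 64 76 66.
Inner hash: sum = 53+253+54+54+54+106+100+118+102 = 894 → 03 7e.
Outer input = (K'⊕opad) ∥ inner = 5f 97 5c 5c 5c ∥ 03 7e.
Outer hash (tag): sum = 95+151+92+92+92+3+126 = 651 → 02 8b.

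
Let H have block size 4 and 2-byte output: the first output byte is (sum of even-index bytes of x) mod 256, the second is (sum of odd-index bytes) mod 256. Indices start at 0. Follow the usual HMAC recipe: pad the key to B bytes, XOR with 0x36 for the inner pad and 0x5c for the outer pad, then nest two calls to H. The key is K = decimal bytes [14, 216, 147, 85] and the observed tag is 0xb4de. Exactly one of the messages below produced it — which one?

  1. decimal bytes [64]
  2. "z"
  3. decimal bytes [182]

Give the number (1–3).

3

Key decimal bytes [14, 216, 147, 85] = 0e d8 93 55 is exactly B = 4 bytes: K' = 0e d8 93 55.
K' ⊕ ipad = 38 ee a5 63; K' ⊕ opad = 52 84 cf 09.
m1: inner = H(38 ee a5 63 40) = 1d 51; tag = H(52 84 cf 09 1d 51) = 3ede
m2: inner = H(38 ee a5 63 7a) = 57 51; tag = H(52 84 cf 09 57 51) = 78de
m3: inner = H(38 ee a5 63 b6) = 93 51; tag = H(52 84 cf 09 93 51) = b4de ← matches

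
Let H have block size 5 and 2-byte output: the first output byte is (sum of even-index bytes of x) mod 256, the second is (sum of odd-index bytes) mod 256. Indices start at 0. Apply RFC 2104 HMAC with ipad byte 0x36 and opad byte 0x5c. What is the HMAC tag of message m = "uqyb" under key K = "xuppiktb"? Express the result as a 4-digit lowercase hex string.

f97c

Key "xuppiktb" = 78 75 70 70 69 6b 74 62 is 8 bytes > B = 5, so hash it first: H(key) = c5 b2, then zero-pad to 5 bytes: K' = c5 b2 00 00 00.
K' ⊕ ipad = f3 84 36 36 36.  K' ⊕ opad = 99 ee 5c 5c 5c.
Inner input = (K'⊕ipad) ∥ m = f3 84 36 36 36 ∥ 75 71 79 62.
Inner hash: even-index sum = 562 mod 256 = 50; odd-index sum = 424 mod 256 = 168 → 32 a8.
Outer input = (K'⊕opad) ∥ inner = 99 ee 5c 5c 5c ∥ 32 a8.
Outer hash (tag): even-index sum = 505 mod 256 = 249; odd-index sum = 380 mod 256 = 124 → f9 7c.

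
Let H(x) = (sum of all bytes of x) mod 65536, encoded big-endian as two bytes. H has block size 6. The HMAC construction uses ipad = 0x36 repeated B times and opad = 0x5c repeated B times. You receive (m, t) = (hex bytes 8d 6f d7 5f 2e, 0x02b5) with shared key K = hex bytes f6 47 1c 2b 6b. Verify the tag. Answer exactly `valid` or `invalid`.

invalid

Key hex bytes f6 47 1c 2b 6b is 5 bytes ≤ B = 6; zero-pad to 6 bytes: K' = f6 47 1c 2b 6b 00.
K' ⊕ ipad = c0 71 2a 1d 5d 36; K' ⊕ opad = aa 1b 40 77 37 5c.
Inner hash: sum = 192+113+42+29+93+54+141+111+215+95+46 = 1131 → 04 6b.
Outer hash (recomputed tag): sum = 170+27+64+119+55+92+4+107 = 638 → 02 7e.
Recomputed tag = 027e; claimed = 02b5 → mismatch.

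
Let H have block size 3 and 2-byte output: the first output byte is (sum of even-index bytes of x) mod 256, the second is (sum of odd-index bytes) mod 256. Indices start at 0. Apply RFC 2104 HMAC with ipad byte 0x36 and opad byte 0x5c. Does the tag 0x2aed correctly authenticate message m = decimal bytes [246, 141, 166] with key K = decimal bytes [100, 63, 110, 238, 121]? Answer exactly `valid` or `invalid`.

invalid

Key decimal bytes [100, 63, 110, 238, 121] = 64 3f 6e ee 79 is 5 bytes > B = 3, so hash it first: H(key) = 4b 2d, then zero-pad to 3 bytes: K' = 4b 2d 00.
K' ⊕ ipad = 7d 1b 36; K' ⊕ opad = 17 71 5c.
Inner hash: even-index sum = 320 mod 256 = 64; odd-index sum = 439 mod 256 = 183 → 40 b7.
Outer hash (recomputed tag): even-index sum = 298 mod 256 = 42; odd-index sum = 177 mod 256 = 177 → 2a b1.
Recomputed tag = 2ab1; claimed = 2aed → mismatch.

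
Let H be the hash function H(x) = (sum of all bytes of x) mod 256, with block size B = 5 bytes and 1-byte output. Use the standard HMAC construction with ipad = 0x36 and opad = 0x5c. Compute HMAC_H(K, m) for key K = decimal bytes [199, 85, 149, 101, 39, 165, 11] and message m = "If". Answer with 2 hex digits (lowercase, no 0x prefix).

Key decimal bytes [199, 85, 149, 101, 39, 165, 11] = c7 55 95 65 27 a5 0b is 7 bytes > B = 5, so hash it first: H(key) = ed, then zero-pad to 5 bytes: K' = ed 00 00 00 00.
K' ⊕ ipad = db 36 36 36 36.  K' ⊕ opad = b1 5c 5c 5c 5c.
Inner input = (K'⊕ipad) ∥ m = db 36 36 36 36 ∥ 49 66.
Inner hash: sum = 219+54+54+54+54+73+102 = 610; mod 256 = 98 → 62.
Outer input = (K'⊕opad) ∥ inner = b1 5c 5c 5c 5c ∥ 62.
Outer hash (tag): sum = 177+92+92+92+92+98 = 643; mod 256 = 131 → 83.

83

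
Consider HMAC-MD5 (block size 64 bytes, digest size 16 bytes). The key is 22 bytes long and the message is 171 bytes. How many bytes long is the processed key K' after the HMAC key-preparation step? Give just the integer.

Key is 22 ≤ 64 bytes, zero-padded: |K'| = 64.

64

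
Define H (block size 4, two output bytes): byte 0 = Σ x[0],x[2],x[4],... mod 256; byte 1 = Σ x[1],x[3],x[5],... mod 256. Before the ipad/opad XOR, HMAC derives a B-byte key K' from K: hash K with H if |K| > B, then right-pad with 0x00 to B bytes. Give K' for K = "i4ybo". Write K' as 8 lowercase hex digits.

|K| = 5 > B = 4, so first hash the key.
H(K): even-index sum = 337 mod 256 = 81; odd-index sum = 150 mod 256 = 150 → 51 96.
Zero-pad H(K) = 51 96 to 4 bytes: K' = 51 96 00 00.

51960000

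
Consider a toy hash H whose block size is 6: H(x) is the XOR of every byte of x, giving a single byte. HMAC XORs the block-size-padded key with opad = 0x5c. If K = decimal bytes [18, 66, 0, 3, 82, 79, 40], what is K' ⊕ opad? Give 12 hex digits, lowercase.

Key decimal bytes [18, 66, 0, 3, 82, 79, 40] = 12 42 00 03 52 4f 28 is 7 bytes > B = 6, so hash it first: H(key) = 66, then zero-pad to 6 bytes: K' = 66 00 00 00 00 00.
XOR each byte with 0x5c: 66⊕5c=3a, 00⊕5c=5c, 00⊕5c=5c, 00⊕5c=5c, 00⊕5c=5c, 00⊕5c=5c.

3a5c5c5c5c5c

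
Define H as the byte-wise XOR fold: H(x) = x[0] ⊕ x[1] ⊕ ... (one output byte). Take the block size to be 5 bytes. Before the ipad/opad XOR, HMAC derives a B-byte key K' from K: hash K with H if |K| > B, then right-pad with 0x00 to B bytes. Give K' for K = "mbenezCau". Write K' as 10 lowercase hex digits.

4c00000000

|K| = 9 > B = 5, so first hash the key.
H(K): XOR 6d⊕62⊕65⊕6e⊕65⊕7a⊕43⊕61⊕75 = 4c.
Zero-pad H(K) = 4c to 5 bytes: K' = 4c 00 00 00 00.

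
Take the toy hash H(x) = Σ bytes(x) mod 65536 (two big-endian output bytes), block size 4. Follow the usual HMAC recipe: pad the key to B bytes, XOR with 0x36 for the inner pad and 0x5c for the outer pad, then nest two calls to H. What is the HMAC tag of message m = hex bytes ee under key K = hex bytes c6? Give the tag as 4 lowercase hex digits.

0230

Key hex bytes c6 is 1 byte ≤ B = 4; zero-pad to 4 bytes: K' = c6 00 00 00.
K' ⊕ ipad = f0 36 36 36.  K' ⊕ opad = 9a 5c 5c 5c.
Inner input = (K'⊕ipad) ∥ m = f0 36 36 36 ∥ ee.
Inner hash: sum = 240+54+54+54+238 = 640 → 02 80.
Outer input = (K'⊕opad) ∥ inner = 9a 5c 5c 5c ∥ 02 80.
Outer hash (tag): sum = 154+92+92+92+2+128 = 560 → 02 30.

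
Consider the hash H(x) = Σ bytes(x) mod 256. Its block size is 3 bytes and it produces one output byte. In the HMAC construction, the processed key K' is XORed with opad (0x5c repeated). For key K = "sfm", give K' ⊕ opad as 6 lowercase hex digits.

Key "sfm" = 73 66 6d is exactly B = 3 bytes: K' = 73 66 6d.
XOR each byte with 0x5c: 73⊕5c=2f, 66⊕5c=3a, 6d⊕5c=31.

2f3a31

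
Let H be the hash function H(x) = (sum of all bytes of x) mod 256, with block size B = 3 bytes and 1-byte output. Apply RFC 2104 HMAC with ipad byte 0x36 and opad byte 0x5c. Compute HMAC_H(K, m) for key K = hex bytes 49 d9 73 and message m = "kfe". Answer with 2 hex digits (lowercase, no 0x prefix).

Key hex bytes 49 d9 73 is exactly B = 3 bytes: K' = 49 d9 73.
K' ⊕ ipad = 7f ef 45.  K' ⊕ opad = 15 85 2f.
Inner input = (K'⊕ipad) ∥ m = 7f ef 45 ∥ 6b 66 65.
Inner hash: sum = 127+239+69+107+102+101 = 745; mod 256 = 233 → e9.
Outer input = (K'⊕opad) ∥ inner = 15 85 2f ∥ e9.
Outer hash (tag): sum = 21+133+47+233 = 434; mod 256 = 178 → b2.

b2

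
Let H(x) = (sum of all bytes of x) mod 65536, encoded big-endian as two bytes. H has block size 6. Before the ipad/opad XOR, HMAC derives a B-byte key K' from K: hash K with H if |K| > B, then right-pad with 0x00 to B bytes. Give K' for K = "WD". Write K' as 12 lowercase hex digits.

574400000000

Key "WD" = 57 44 is 2 bytes ≤ B = 6; zero-pad to 6 bytes: K' = 57 44 00 00 00 00.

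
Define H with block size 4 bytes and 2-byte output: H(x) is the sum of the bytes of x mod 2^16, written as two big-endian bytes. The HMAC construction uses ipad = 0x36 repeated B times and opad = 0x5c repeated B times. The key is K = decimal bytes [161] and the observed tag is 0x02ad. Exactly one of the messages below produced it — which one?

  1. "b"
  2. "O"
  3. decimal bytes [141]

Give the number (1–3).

Key decimal bytes [161] = a1 is 1 byte ≤ B = 4; zero-pad to 4 bytes: K' = a1 00 00 00.
K' ⊕ ipad = 97 36 36 36; K' ⊕ opad = fd 5c 5c 5c.
m1: inner = H(97 36 36 36 62) = 01 9b; tag = H(fd 5c 5c 5c 01 9b) = 02ad ← matches
m2: inner = H(97 36 36 36 4f) = 01 88; tag = H(fd 5c 5c 5c 01 88) = 029a
m3: inner = H(97 36 36 36 8d) = 01 c6; tag = H(fd 5c 5c 5c 01 c6) = 02d8

1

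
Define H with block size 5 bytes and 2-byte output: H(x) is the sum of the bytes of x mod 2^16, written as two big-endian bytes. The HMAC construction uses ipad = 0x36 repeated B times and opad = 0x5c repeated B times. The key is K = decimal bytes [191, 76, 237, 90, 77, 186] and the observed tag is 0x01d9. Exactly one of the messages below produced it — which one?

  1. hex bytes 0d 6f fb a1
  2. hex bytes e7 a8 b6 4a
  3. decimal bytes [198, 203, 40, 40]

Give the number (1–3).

1

Key decimal bytes [191, 76, 237, 90, 77, 186] = bf 4c ed 5a 4d ba is 6 bytes > B = 5, so hash it first: H(key) = 03 59, then zero-pad to 5 bytes: K' = 03 59 00 00 00.
K' ⊕ ipad = 35 6f 36 36 36; K' ⊕ opad = 5f 05 5c 5c 5c.
m1: inner = H(35 6f 36 36 36 0d 6f fb a1) = 03 5e; tag = H(5f 05 5c 5c 5c 03 5e) = 01d9 ← matches
m2: inner = H(35 6f 36 36 36 e7 a8 b6 4a) = 03 d5; tag = H(5f 05 5c 5c 5c 03 d5) = 0250
m3: inner = H(35 6f 36 36 36 c6 cb 28 28) = 03 27; tag = H(5f 05 5c 5c 5c 03 27) = 01a2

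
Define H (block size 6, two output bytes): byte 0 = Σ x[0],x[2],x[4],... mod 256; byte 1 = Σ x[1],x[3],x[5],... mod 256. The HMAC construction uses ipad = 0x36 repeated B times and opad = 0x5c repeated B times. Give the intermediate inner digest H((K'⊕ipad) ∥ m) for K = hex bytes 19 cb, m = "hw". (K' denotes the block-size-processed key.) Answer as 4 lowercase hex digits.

03e0

Key hex bytes 19 cb is 2 bytes ≤ B = 6; zero-pad to 6 bytes: K' = 19 cb 00 00 00 00.
K' ⊕ ipad = 2f fd 36 36 36 36.
Inner input = 2f fd 36 36 36 36 ∥ 68 77.
Inner hash: even-index sum = 259 mod 256 = 3; odd-index sum = 480 mod 256 = 224 → 03 e0.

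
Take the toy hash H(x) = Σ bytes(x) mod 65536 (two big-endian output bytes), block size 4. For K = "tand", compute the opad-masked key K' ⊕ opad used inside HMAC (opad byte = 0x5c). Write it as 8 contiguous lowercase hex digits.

Key "tand" = 74 61 6e 64 is exactly B = 4 bytes: K' = 74 61 6e 64.
XOR each byte with 0x5c: 74⊕5c=28, 61⊕5c=3d, 6e⊕5c=32, 64⊕5c=38.

283d3238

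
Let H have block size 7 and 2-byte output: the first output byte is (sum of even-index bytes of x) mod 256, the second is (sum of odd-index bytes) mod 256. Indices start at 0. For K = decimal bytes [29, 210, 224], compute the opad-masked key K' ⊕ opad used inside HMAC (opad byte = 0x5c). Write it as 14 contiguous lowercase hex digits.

Key decimal bytes [29, 210, 224] = 1d d2 e0 is 3 bytes ≤ B = 7; zero-pad to 7 bytes: K' = 1d d2 e0 00 00 00 00.
XOR each byte with 0x5c: 1d⊕5c=41, d2⊕5c=8e, e0⊕5c=bc, 00⊕5c=5c, 00⊕5c=5c, 00⊕5c=5c, 00⊕5c=5c.

418ebc5c5c5c5c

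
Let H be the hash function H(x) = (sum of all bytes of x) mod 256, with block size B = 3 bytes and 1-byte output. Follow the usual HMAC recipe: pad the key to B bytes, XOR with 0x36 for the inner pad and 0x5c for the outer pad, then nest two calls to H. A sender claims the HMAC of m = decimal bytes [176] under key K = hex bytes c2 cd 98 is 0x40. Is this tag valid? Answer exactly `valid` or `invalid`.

valid

Key hex bytes c2 cd 98 is exactly B = 3 bytes: K' = c2 cd 98.
K' ⊕ ipad = f4 fb ae; K' ⊕ opad = 9e 91 c4.
Inner hash: sum = 244+251+174+176 = 845; mod 256 = 77 → 4d.
Outer hash (recomputed tag): sum = 158+145+196+77 = 576; mod 256 = 64 → 40.
Recomputed tag = 40; claimed = 40 → match.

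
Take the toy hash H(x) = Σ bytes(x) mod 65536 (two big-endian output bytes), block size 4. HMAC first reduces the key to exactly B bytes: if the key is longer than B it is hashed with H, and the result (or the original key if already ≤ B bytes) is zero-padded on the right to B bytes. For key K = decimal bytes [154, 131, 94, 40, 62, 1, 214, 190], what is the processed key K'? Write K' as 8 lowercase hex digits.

03760000

|K| = 8 > B = 4, so first hash the key.
H(K): sum = 154+131+94+40+62+1+214+190 = 886 → 03 76.
Zero-pad H(K) = 03 76 to 4 bytes: K' = 03 76 00 00.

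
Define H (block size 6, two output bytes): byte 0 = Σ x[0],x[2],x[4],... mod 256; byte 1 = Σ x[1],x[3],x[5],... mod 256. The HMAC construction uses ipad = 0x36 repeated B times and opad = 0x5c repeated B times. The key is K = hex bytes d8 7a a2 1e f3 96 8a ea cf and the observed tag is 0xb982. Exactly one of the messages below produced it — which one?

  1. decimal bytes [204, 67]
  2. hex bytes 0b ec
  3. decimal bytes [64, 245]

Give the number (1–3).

Key hex bytes d8 7a a2 1e f3 96 8a ea cf is 9 bytes > B = 6, so hash it first: H(key) = c6 18, then zero-pad to 6 bytes: K' = c6 18 00 00 00 00.
K' ⊕ ipad = f0 2e 36 36 36 36; K' ⊕ opad = 9a 44 5c 5c 5c 5c.
m1: inner = H(f0 2e 36 36 36 36 cc 43) = 28 dd; tag = H(9a 44 5c 5c 5c 5c 28 dd) = 7ad9
m2: inner = H(f0 2e 36 36 36 36 0b ec) = 67 86; tag = H(9a 44 5c 5c 5c 5c 67 86) = b982 ← matches
m3: inner = H(f0 2e 36 36 36 36 40 f5) = 9c 8f; tag = H(9a 44 5c 5c 5c 5c 9c 8f) = ee8b

2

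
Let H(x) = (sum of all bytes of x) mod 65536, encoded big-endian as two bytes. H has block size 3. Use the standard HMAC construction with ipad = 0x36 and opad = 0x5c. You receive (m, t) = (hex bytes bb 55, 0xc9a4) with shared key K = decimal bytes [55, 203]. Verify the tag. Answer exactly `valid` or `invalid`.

Key decimal bytes [55, 203] = 37 cb is 2 bytes ≤ B = 3; zero-pad to 3 bytes: K' = 37 cb 00.
K' ⊕ ipad = 01 fd 36; K' ⊕ opad = 6b 97 5c.
Inner hash: sum = 1+253+54+187+85 = 580 → 02 44.
Outer hash (recomputed tag): sum = 107+151+92+2+68 = 420 → 01 a4.
Recomputed tag = 01a4; claimed = c9a4 → mismatch.

invalid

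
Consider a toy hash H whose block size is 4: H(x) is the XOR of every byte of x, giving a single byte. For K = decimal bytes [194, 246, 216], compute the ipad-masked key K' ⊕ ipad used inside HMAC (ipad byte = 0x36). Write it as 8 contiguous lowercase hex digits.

Key decimal bytes [194, 246, 216] = c2 f6 d8 is 3 bytes ≤ B = 4; zero-pad to 4 bytes: K' = c2 f6 d8 00.
XOR each byte with 0x36: c2⊕36=f4, f6⊕36=c0, d8⊕36=ee, 00⊕36=36.

f4c0ee36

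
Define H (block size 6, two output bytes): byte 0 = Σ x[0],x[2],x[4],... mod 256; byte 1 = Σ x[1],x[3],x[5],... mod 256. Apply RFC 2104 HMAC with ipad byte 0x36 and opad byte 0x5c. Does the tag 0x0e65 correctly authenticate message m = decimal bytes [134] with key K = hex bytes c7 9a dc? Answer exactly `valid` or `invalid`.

invalid

Key hex bytes c7 9a dc is 3 bytes ≤ B = 6; zero-pad to 6 bytes: K' = c7 9a dc 00 00 00.
K' ⊕ ipad = f1 ac ea 36 36 36; K' ⊕ opad = 9b c6 80 5c 5c 5c.
Inner hash: even-index sum = 663 mod 256 = 151; odd-index sum = 280 mod 256 = 24 → 97 18.
Outer hash (recomputed tag): even-index sum = 526 mod 256 = 14; odd-index sum = 406 mod 256 = 150 → 0e 96.
Recomputed tag = 0e96; claimed = 0e65 → mismatch.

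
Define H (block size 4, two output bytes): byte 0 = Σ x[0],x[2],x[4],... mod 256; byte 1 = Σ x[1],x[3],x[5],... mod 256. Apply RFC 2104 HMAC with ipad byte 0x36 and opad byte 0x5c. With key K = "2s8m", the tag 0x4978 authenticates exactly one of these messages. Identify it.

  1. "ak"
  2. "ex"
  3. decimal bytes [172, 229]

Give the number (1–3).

Key "2s8m" = 32 73 38 6d is exactly B = 4 bytes: K' = 32 73 38 6d.
K' ⊕ ipad = 04 45 0e 5b; K' ⊕ opad = 6e 2f 64 31.
m1: inner = H(04 45 0e 5b 61 6b) = 73 0b; tag = H(6e 2f 64 31 73 0b) = 456b
m2: inner = H(04 45 0e 5b 65 78) = 77 18; tag = H(6e 2f 64 31 77 18) = 4978 ← matches
m3: inner = H(04 45 0e 5b ac e5) = be 85; tag = H(6e 2f 64 31 be 85) = 90e5

2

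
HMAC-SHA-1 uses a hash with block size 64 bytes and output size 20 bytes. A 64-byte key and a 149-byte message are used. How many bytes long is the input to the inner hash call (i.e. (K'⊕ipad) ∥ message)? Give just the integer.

Key is 64 ≤ 64 bytes, zero-padded: |K'| = 64.
Inner input = (K'⊕ipad) ∥ m → 64 + 149 = 213 bytes.

213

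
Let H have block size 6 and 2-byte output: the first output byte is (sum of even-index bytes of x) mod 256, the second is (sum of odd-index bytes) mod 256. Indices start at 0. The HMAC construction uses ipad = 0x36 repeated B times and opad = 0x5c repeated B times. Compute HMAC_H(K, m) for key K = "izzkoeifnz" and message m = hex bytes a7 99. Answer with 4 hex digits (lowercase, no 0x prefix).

5f4f

Key "izzkoeifnz" = 69 7a 7a 6b 6f 65 69 66 6e 7a is 10 bytes > B = 6, so hash it first: H(key) = 29 2a, then zero-pad to 6 bytes: K' = 29 2a 00 00 00 00.
K' ⊕ ipad = 1f 1c 36 36 36 36.  K' ⊕ opad = 75 76 5c 5c 5c 5c.
Inner input = (K'⊕ipad) ∥ m = 1f 1c 36 36 36 36 ∥ a7 99.
Inner hash: even-index sum = 306 mod 256 = 50; odd-index sum = 289 mod 256 = 33 → 32 21.
Outer input = (K'⊕opad) ∥ inner = 75 76 5c 5c 5c 5c ∥ 32 21.
Outer hash (tag): even-index sum = 351 mod 256 = 95; odd-index sum = 335 mod 256 = 79 → 5f 4f.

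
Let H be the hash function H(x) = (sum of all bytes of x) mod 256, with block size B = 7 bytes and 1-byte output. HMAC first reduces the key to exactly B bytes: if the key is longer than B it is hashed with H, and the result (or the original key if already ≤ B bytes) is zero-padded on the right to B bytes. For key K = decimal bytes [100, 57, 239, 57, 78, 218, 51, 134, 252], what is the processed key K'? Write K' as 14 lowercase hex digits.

a2000000000000

|K| = 9 > B = 7, so first hash the key.
H(K): sum = 100+57+239+57+78+218+51+134+252 = 1186; mod 256 = 162 → a2.
Zero-pad H(K) = a2 to 7 bytes: K' = a2 00 00 00 00 00 00.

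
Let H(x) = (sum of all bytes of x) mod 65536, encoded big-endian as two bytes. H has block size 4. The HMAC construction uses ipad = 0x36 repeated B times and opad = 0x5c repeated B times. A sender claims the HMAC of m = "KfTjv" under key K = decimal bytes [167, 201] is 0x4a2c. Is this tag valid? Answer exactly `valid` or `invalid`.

Key decimal bytes [167, 201] = a7 c9 is 2 bytes ≤ B = 4; zero-pad to 4 bytes: K' = a7 c9 00 00.
K' ⊕ ipad = 91 ff 36 36; K' ⊕ opad = fb 95 5c 5c.
Inner hash: sum = 145+255+54+54+75+102+84+106+118 = 993 → 03 e1.
Outer hash (recomputed tag): sum = 251+149+92+92+3+225 = 812 → 03 2c.
Recomputed tag = 032c; claimed = 4a2c → mismatch.

invalid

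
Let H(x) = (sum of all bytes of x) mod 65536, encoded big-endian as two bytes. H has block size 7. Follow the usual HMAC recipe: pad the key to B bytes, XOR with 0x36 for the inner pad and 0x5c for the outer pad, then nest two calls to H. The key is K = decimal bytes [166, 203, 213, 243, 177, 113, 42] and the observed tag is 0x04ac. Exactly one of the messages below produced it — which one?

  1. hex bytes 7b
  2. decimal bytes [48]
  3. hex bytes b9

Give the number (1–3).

2

Key decimal bytes [166, 203, 213, 243, 177, 113, 42] = a6 cb d5 f3 b1 71 2a is exactly B = 7 bytes: K' = a6 cb d5 f3 b1 71 2a.
K' ⊕ ipad = 90 fd e3 c5 87 47 1c; K' ⊕ opad = fa 97 89 af ed 2d 76.
m1: inner = H(90 fd e3 c5 87 47 1c 7b) = 04 9a; tag = H(fa 97 89 af ed 2d 76 04 9a) = 04f7
m2: inner = H(90 fd e3 c5 87 47 1c 30) = 04 4f; tag = H(fa 97 89 af ed 2d 76 04 4f) = 04ac ← matches
m3: inner = H(90 fd e3 c5 87 47 1c b9) = 04 d8; tag = H(fa 97 89 af ed 2d 76 04 d8) = 0535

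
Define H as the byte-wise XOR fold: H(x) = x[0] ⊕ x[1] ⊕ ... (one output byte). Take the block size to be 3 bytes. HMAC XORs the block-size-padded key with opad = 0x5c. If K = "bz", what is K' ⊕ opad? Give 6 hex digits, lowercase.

Key "bz" = 62 7a is 2 bytes ≤ B = 3; zero-pad to 3 bytes: K' = 62 7a 00.
XOR each byte with 0x5c: 62⊕5c=3e, 7a⊕5c=26, 00⊕5c=5c.

3e265c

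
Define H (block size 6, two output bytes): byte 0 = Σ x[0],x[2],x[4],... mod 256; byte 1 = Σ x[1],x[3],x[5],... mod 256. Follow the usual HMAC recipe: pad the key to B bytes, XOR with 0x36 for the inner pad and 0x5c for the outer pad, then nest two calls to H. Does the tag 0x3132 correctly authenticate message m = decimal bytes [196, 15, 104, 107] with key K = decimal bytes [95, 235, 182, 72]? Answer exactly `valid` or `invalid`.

Key decimal bytes [95, 235, 182, 72] = 5f eb b6 48 is 4 bytes ≤ B = 6; zero-pad to 6 bytes: K' = 5f eb b6 48 00 00.
K' ⊕ ipad = 69 dd 80 7e 36 36; K' ⊕ opad = 03 b7 ea 14 5c 5c.
Inner hash: even-index sum = 587 mod 256 = 75; odd-index sum = 523 mod 256 = 11 → 4b 0b.
Outer hash (recomputed tag): even-index sum = 404 mod 256 = 148; odd-index sum = 306 mod 256 = 50 → 94 32.
Recomputed tag = 9432; claimed = 3132 → mismatch.

invalid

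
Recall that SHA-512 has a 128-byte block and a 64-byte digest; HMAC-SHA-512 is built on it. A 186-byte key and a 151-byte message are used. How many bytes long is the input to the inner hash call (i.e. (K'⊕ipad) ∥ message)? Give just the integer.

279

Key is 186 > 128 bytes, so it is hashed to 64 bytes then zero-padded to 128: |K'| = 128.
Inner input = (K'⊕ipad) ∥ m → 128 + 151 = 279 bytes.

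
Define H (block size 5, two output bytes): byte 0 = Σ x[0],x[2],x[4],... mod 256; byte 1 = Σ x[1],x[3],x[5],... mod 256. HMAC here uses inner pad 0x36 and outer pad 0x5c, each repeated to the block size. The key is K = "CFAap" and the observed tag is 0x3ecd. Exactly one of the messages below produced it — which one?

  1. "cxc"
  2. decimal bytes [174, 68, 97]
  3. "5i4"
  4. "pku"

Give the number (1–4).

2

Key "CFAap" = 43 46 41 61 70 is exactly B = 5 bytes: K' = 43 46 41 61 70.
K' ⊕ ipad = 75 70 77 57 46; K' ⊕ opad = 1f 1a 1d 3d 2c.
m1: inner = H(75 70 77 57 46 63 78 63) = aa 8d; tag = H(1f 1a 1d 3d 2c aa 8d) = f501
m2: inner = H(75 70 77 57 46 ae 44 61) = 76 d6; tag = H(1f 1a 1d 3d 2c 76 d6) = 3ecd ← matches
m3: inner = H(75 70 77 57 46 35 69 34) = 9b 30; tag = H(1f 1a 1d 3d 2c 9b 30) = 98f2
m4: inner = H(75 70 77 57 46 70 6b 75) = 9d ac; tag = H(1f 1a 1d 3d 2c 9d ac) = 14f4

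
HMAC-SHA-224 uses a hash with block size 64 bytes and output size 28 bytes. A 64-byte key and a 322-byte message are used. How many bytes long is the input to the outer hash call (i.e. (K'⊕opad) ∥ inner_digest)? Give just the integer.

92

Key is 64 ≤ 64 bytes, zero-padded: |K'| = 64.
Outer input = (K'⊕opad) ∥ H(inner) → 64 + 28 = 92 bytes.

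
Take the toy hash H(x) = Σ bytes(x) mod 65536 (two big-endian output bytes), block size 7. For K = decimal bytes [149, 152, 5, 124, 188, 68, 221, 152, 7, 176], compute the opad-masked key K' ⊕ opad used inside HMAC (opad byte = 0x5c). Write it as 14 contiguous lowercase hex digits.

Key decimal bytes [149, 152, 5, 124, 188, 68, 221, 152, 7, 176] = 95 98 05 7c bc 44 dd 98 07 b0 is 10 bytes > B = 7, so hash it first: H(key) = 04 da, then zero-pad to 7 bytes: K' = 04 da 00 00 00 00 00.
XOR each byte with 0x5c: 04⊕5c=58, da⊕5c=86, 00⊕5c=5c, 00⊕5c=5c, 00⊕5c=5c, 00⊕5c=5c, 00⊕5c=5c.

58865c5c5c5c5c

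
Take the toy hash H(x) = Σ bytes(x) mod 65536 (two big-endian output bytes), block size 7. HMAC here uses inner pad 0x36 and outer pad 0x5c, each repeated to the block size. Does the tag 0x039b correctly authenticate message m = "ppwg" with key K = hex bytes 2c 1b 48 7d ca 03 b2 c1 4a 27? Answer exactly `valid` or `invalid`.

Key hex bytes 2c 1b 48 7d ca 03 b2 c1 4a 27 is 10 bytes > B = 7, so hash it first: H(key) = 03 bd, then zero-pad to 7 bytes: K' = 03 bd 00 00 00 00 00.
K' ⊕ ipad = 35 8b 36 36 36 36 36; K' ⊕ opad = 5f e1 5c 5c 5c 5c 5c.
Inner hash: sum = 53+139+54+54+54+54+54+112+112+119+103 = 908 → 03 8c.
Outer hash (recomputed tag): sum = 95+225+92+92+92+92+92+3+140 = 923 → 03 9b.
Recomputed tag = 039b; claimed = 039b → match.

valid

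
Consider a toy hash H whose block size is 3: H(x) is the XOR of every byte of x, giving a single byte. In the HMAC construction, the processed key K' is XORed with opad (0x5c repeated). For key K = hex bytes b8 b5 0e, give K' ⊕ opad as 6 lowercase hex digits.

e4e952

Key hex bytes b8 b5 0e is exactly B = 3 bytes: K' = b8 b5 0e.
XOR each byte with 0x5c: b8⊕5c=e4, b5⊕5c=e9, 0e⊕5c=52.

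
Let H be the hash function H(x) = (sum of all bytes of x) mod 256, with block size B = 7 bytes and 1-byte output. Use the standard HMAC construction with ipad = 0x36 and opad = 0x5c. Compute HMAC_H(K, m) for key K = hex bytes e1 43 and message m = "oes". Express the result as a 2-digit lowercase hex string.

Key hex bytes e1 43 is 2 bytes ≤ B = 7; zero-pad to 7 bytes: K' = e1 43 00 00 00 00 00.
K' ⊕ ipad = d7 75 36 36 36 36 36.  K' ⊕ opad = bd 1f 5c 5c 5c 5c 5c.
Inner input = (K'⊕ipad) ∥ m = d7 75 36 36 36 36 36 ∥ 6f 65 73.
Inner hash: sum = 215+117+54+54+54+54+54+111+101+115 = 929; mod 256 = 161 → a1.
Outer input = (K'⊕opad) ∥ inner = bd 1f 5c 5c 5c 5c 5c ∥ a1.
Outer hash (tag): sum = 189+31+92+92+92+92+92+161 = 841; mod 256 = 73 → 49.

49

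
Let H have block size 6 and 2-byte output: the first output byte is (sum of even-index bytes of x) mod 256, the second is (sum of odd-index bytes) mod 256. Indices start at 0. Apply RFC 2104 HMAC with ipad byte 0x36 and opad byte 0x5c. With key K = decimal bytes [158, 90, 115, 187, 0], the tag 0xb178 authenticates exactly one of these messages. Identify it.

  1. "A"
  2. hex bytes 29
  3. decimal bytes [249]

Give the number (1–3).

1

Key decimal bytes [158, 90, 115, 187, 0] = 9e 5a 73 bb 00 is 5 bytes ≤ B = 6; zero-pad to 6 bytes: K' = 9e 5a 73 bb 00 00.
K' ⊕ ipad = a8 6c 45 8d 36 36; K' ⊕ opad = c2 06 2f e7 5c 5c.
m1: inner = H(a8 6c 45 8d 36 36 41) = 64 2f; tag = H(c2 06 2f e7 5c 5c 64 2f) = b178 ← matches
m2: inner = H(a8 6c 45 8d 36 36 29) = 4c 2f; tag = H(c2 06 2f e7 5c 5c 4c 2f) = 9978
m3: inner = H(a8 6c 45 8d 36 36 f9) = 1c 2f; tag = H(c2 06 2f e7 5c 5c 1c 2f) = 6978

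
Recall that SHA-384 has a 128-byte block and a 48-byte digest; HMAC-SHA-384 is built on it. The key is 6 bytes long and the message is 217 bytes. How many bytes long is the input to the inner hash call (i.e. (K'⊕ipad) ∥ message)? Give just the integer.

Key is 6 ≤ 128 bytes, zero-padded: |K'| = 128.
Inner input = (K'⊕ipad) ∥ m → 128 + 217 = 345 bytes.

345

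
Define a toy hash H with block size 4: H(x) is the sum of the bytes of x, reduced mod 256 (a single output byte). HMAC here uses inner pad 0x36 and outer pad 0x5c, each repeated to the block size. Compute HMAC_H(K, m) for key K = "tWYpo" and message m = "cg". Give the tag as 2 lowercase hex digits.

Key "tWYpo" = 74 57 59 70 6f is 5 bytes > B = 4, so hash it first: H(key) = 03, then zero-pad to 4 bytes: K' = 03 00 00 00.
K' ⊕ ipad = 35 36 36 36.  K' ⊕ opad = 5f 5c 5c 5c.
Inner input = (K'⊕ipad) ∥ m = 35 36 36 36 ∥ 63 67.
Inner hash: sum = 53+54+54+54+99+103 = 417; mod 256 = 161 → a1.
Outer input = (K'⊕opad) ∥ inner = 5f 5c 5c 5c ∥ a1.
Outer hash (tag): sum = 95+92+92+92+161 = 532; mod 256 = 20 → 14.

14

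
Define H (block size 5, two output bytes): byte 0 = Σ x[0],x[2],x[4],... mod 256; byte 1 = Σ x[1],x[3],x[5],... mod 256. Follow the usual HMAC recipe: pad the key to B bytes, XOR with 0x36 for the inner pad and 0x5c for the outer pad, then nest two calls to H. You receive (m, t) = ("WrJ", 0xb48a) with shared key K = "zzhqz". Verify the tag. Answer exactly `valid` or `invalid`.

Key "zzhqz" = 7a 7a 68 71 7a is exactly B = 5 bytes: K' = 7a 7a 68 71 7a.
K' ⊕ ipad = 4c 4c 5e 47 4c; K' ⊕ opad = 26 26 34 2d 26.
Inner hash: even-index sum = 360 mod 256 = 104; odd-index sum = 308 mod 256 = 52 → 68 34.
Outer hash (recomputed tag): even-index sum = 180 mod 256 = 180; odd-index sum = 187 mod 256 = 187 → b4 bb.
Recomputed tag = b4bb; claimed = b48a → mismatch.

invalid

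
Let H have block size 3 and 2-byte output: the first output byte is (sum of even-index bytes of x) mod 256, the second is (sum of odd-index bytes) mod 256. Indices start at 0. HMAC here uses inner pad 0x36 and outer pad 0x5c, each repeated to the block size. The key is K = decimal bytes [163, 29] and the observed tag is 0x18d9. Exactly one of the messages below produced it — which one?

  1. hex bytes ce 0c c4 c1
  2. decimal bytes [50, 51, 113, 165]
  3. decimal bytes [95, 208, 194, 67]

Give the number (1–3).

Key decimal bytes [163, 29] = a3 1d is 2 bytes ≤ B = 3; zero-pad to 3 bytes: K' = a3 1d 00.
K' ⊕ ipad = 95 2b 36; K' ⊕ opad = ff 41 5c.
m1: inner = H(95 2b 36 ce 0c c4 c1) = 98 bd; tag = H(ff 41 5c 98 bd) = 18d9 ← matches
m2: inner = H(95 2b 36 32 33 71 a5) = a3 ce; tag = H(ff 41 5c a3 ce) = 29e4
m3: inner = H(95 2b 36 5f d0 c2 43) = de 4c; tag = H(ff 41 5c de 4c) = a71f

1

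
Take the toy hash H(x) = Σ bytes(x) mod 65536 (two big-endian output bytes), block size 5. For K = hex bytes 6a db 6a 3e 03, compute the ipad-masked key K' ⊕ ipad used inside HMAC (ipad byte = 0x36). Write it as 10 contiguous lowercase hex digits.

Key hex bytes 6a db 6a 3e 03 is exactly B = 5 bytes: K' = 6a db 6a 3e 03.
XOR each byte with 0x36: 6a⊕36=5c, db⊕36=ed, 6a⊕36=5c, 3e⊕36=08, 03⊕36=35.

5ced5c0835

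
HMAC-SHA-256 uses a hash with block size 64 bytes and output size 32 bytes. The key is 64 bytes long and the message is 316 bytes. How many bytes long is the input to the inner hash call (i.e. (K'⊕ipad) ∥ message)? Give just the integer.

380

Key is 64 ≤ 64 bytes, zero-padded: |K'| = 64.
Inner input = (K'⊕ipad) ∥ m → 64 + 316 = 380 bytes.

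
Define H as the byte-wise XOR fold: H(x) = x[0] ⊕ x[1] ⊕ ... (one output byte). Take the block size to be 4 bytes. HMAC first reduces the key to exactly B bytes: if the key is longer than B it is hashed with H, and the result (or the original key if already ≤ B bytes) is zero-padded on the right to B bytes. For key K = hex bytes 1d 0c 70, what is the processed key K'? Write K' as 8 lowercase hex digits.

Key hex bytes 1d 0c 70 is 3 bytes ≤ B = 4; zero-pad to 4 bytes: K' = 1d 0c 70 00.

1d0c7000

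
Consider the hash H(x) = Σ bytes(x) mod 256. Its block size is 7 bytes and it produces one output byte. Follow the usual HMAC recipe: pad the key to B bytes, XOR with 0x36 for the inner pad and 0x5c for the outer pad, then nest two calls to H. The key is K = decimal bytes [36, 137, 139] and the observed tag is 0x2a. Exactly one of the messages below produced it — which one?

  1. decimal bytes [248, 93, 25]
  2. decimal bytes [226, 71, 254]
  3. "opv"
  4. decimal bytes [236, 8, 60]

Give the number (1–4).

Key decimal bytes [36, 137, 139] = 24 89 8b is 3 bytes ≤ B = 7; zero-pad to 7 bytes: K' = 24 89 8b 00 00 00 00.
K' ⊕ ipad = 12 bf bd 36 36 36 36; K' ⊕ opad = 78 d5 d7 5c 5c 5c 5c.
m1: inner = H(12 bf bd 36 36 36 36 f8 5d 19) = d4; tag = H(78 d5 d7 5c 5c 5c 5c d4) = 68
m2: inner = H(12 bf bd 36 36 36 36 e2 47 fe) = 8d; tag = H(78 d5 d7 5c 5c 5c 5c 8d) = 21
m3: inner = H(12 bf bd 36 36 36 36 6f 70 76) = bb; tag = H(78 d5 d7 5c 5c 5c 5c bb) = 4f
m4: inner = H(12 bf bd 36 36 36 36 ec 08 3c) = 96; tag = H(78 d5 d7 5c 5c 5c 5c 96) = 2a ← matches

4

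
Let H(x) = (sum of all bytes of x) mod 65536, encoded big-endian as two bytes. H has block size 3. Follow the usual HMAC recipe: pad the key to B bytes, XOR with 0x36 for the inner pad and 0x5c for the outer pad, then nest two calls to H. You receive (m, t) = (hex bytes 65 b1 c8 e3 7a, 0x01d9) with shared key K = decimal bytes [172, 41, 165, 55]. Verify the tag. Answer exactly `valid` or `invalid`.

Key decimal bytes [172, 41, 165, 55] = ac 29 a5 37 is 4 bytes > B = 3, so hash it first: H(key) = 01 b1, then zero-pad to 3 bytes: K' = 01 b1 00.
K' ⊕ ipad = 37 87 36; K' ⊕ opad = 5d ed 5c.
Inner hash: sum = 55+135+54+101+177+200+227+122 = 1071 → 04 2f.
Outer hash (recomputed tag): sum = 93+237+92+4+47 = 473 → 01 d9.
Recomputed tag = 01d9; claimed = 01d9 → match.

valid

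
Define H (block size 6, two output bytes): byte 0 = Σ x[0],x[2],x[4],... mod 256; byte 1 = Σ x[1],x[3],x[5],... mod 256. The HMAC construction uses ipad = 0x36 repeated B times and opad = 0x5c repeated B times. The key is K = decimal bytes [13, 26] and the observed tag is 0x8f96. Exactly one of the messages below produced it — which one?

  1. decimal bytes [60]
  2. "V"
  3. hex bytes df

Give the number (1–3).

Key decimal bytes [13, 26] = 0d 1a is 2 bytes ≤ B = 6; zero-pad to 6 bytes: K' = 0d 1a 00 00 00 00.
K' ⊕ ipad = 3b 2c 36 36 36 36; K' ⊕ opad = 51 46 5c 5c 5c 5c.
m1: inner = H(3b 2c 36 36 36 36 3c) = e3 98; tag = H(51 46 5c 5c 5c 5c e3 98) = ec96
m2: inner = H(3b 2c 36 36 36 36 56) = fd 98; tag = H(51 46 5c 5c 5c 5c fd 98) = 0696
m3: inner = H(3b 2c 36 36 36 36 df) = 86 98; tag = H(51 46 5c 5c 5c 5c 86 98) = 8f96 ← matches

3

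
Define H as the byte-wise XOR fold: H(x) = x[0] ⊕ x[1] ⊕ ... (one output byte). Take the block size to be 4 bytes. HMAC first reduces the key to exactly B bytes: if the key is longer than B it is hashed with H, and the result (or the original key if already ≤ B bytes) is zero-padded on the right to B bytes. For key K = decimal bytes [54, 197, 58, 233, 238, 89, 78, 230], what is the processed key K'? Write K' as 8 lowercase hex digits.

3f000000

|K| = 8 > B = 4, so first hash the key.
H(K): XOR 36⊕c5⊕3a⊕e9⊕ee⊕59⊕4e⊕e6 = 3f.
Zero-pad H(K) = 3f to 4 bytes: K' = 3f 00 00 00.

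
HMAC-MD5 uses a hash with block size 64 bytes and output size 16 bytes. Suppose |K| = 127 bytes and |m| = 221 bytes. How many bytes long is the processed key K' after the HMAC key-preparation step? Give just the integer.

Key is 127 > 64 bytes, so it is hashed to 16 bytes then zero-padded to 64: |K'| = 64.

64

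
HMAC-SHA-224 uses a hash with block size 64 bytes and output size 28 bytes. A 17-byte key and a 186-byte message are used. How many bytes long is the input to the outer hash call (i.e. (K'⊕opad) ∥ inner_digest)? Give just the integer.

92

Key is 17 ≤ 64 bytes, zero-padded: |K'| = 64.
Outer input = (K'⊕opad) ∥ H(inner) → 64 + 28 = 92 bytes.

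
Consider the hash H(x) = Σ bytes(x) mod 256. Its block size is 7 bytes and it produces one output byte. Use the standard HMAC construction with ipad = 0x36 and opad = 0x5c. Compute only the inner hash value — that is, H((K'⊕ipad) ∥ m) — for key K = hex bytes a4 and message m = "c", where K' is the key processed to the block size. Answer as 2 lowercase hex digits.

39

Key hex bytes a4 is 1 byte ≤ B = 7; zero-pad to 7 bytes: K' = a4 00 00 00 00 00 00.
K' ⊕ ipad = 92 36 36 36 36 36 36.
Inner input = 92 36 36 36 36 36 36 ∥ 63.
Inner hash: sum = 146+54+54+54+54+54+54+99 = 569; mod 256 = 57 → 39.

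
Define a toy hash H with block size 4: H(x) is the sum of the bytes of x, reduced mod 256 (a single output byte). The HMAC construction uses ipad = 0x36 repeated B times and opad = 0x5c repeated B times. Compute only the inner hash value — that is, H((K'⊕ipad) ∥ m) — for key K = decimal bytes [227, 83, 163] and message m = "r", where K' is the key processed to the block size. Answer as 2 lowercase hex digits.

77

Key decimal bytes [227, 83, 163] = e3 53 a3 is 3 bytes ≤ B = 4; zero-pad to 4 bytes: K' = e3 53 a3 00.
K' ⊕ ipad = d5 65 95 36.
Inner input = d5 65 95 36 ∥ 72.
Inner hash: sum = 213+101+149+54+114 = 631; mod 256 = 119 → 77.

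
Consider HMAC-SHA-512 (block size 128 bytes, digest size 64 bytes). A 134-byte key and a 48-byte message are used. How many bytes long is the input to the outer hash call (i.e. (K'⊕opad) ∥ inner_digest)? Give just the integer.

192

Key is 134 > 128 bytes, so it is hashed to 64 bytes then zero-padded to 128: |K'| = 128.
Outer input = (K'⊕opad) ∥ H(inner) → 128 + 64 = 192 bytes.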